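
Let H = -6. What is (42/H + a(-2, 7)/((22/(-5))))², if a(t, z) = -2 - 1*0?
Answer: 5184/121 ≈ 42.843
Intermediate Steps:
a(t, z) = -2 (a(t, z) = -2 + 0 = -2)
(42/H + a(-2, 7)/((22/(-5))))² = (42/(-6) - 2/(22/(-5)))² = (42*(-⅙) - 2/(22*(-⅕)))² = (-7 - 2/(-22/5))² = (-7 - 2*(-5/22))² = (-7 + 5/11)² = (-72/11)² = 5184/121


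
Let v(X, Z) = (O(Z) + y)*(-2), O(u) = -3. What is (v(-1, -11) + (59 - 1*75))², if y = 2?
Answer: 196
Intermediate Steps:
v(X, Z) = 2 (v(X, Z) = (-3 + 2)*(-2) = -1*(-2) = 2)
(v(-1, -11) + (59 - 1*75))² = (2 + (59 - 1*75))² = (2 + (59 - 75))² = (2 - 16)² = (-14)² = 196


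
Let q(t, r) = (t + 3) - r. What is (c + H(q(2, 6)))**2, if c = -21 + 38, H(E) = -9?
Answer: 64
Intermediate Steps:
q(t, r) = 3 + t - r (q(t, r) = (3 + t) - r = 3 + t - r)
c = 17
(c + H(q(2, 6)))**2 = (17 - 9)**2 = 8**2 = 64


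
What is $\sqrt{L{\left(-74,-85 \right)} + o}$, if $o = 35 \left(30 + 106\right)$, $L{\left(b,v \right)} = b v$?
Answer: $5 \sqrt{442} \approx 105.12$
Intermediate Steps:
$o = 4760$ ($o = 35 \cdot 136 = 4760$)
$\sqrt{L{\left(-74,-85 \right)} + o} = \sqrt{\left(-74\right) \left(-85\right) + 4760} = \sqrt{6290 + 4760} = \sqrt{11050} = 5 \sqrt{442}$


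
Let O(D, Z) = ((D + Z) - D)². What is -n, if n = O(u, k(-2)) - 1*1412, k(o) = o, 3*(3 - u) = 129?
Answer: 1408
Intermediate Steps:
u = -40 (u = 3 - ⅓*129 = 3 - 43 = -40)
O(D, Z) = Z² (O(D, Z) = ((D + Z) - D)² = Z²)
n = -1408 (n = (-2)² - 1*1412 = 4 - 1412 = -1408)
-n = -1*(-1408) = 1408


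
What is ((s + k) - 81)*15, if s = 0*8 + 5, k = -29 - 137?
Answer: -3630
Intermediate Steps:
k = -166
s = 5 (s = 0 + 5 = 5)
((s + k) - 81)*15 = ((5 - 166) - 81)*15 = (-161 - 81)*15 = -242*15 = -3630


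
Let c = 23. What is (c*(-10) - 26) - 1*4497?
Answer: -4753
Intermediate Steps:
(c*(-10) - 26) - 1*4497 = (23*(-10) - 26) - 1*4497 = (-230 - 26) - 4497 = -256 - 4497 = -4753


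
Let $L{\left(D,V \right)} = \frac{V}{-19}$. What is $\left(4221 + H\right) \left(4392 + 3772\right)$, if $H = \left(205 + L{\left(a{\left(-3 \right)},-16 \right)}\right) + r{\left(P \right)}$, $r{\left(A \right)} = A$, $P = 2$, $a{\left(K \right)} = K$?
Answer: $\frac{686984272}{19} \approx 3.6157 \cdot 10^{7}$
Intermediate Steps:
$L{\left(D,V \right)} = - \frac{V}{19}$ ($L{\left(D,V \right)} = V \left(- \frac{1}{19}\right) = - \frac{V}{19}$)
$H = \frac{3949}{19}$ ($H = \left(205 - - \frac{16}{19}\right) + 2 = \left(205 + \frac{16}{19}\right) + 2 = \frac{3911}{19} + 2 = \frac{3949}{19} \approx 207.84$)
$\left(4221 + H\right) \left(4392 + 3772\right) = \left(4221 + \frac{3949}{19}\right) \left(4392 + 3772\right) = \frac{84148}{19} \cdot 8164 = \frac{686984272}{19}$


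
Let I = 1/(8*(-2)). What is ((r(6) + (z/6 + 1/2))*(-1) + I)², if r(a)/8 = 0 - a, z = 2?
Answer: 5112121/2304 ≈ 2218.8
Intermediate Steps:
r(a) = -8*a (r(a) = 8*(0 - a) = 8*(-a) = -8*a)
I = -1/16 (I = 1/(-16) = -1/16 ≈ -0.062500)
((r(6) + (z/6 + 1/2))*(-1) + I)² = ((-8*6 + (2/6 + 1/2))*(-1) - 1/16)² = ((-48 + (2*(⅙) + 1*(½)))*(-1) - 1/16)² = ((-48 + (⅓ + ½))*(-1) - 1/16)² = ((-48 + ⅚)*(-1) - 1/16)² = (-283/6*(-1) - 1/16)² = (283/6 - 1/16)² = (2261/48)² = 5112121/2304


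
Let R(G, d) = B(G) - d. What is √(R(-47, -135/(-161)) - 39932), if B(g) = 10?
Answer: 13*I*√6123313/161 ≈ 199.81*I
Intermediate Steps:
R(G, d) = 10 - d
√(R(-47, -135/(-161)) - 39932) = √((10 - (-135)/(-161)) - 39932) = √((10 - (-135)*(-1)/161) - 39932) = √((10 - 1*135/161) - 39932) = √((10 - 135/161) - 39932) = √(1475/161 - 39932) = √(-6427577/161) = 13*I*√6123313/161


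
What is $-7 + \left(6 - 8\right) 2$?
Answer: $-11$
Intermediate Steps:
$-7 + \left(6 - 8\right) 2 = -7 - 4 = -11$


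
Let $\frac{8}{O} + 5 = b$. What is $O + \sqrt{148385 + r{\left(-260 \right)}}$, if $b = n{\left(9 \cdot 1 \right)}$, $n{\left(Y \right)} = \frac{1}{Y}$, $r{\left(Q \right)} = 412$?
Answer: $- \frac{18}{11} + 9 \sqrt{1837} \approx 384.11$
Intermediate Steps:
$b = \frac{1}{9}$ ($b = \frac{1}{9 \cdot 1} = \frac{1}{9} \approx 0.11111$)
$O = - \frac{18}{11}$ ($O = \frac{8}{-5 + \frac{1}{9}} = \frac{8}{- \frac{44}{9}} = 8 \left(- \frac{9}{44}\right) = - \frac{18}{11} \approx -1.6364$)
$O + \sqrt{148385 + r{\left(-260 \right)}} = - \frac{18}{11} + \sqrt{148385 + 412} = - \frac{18}{11} + \sqrt{148797} = - \frac{18}{11} + 9 \sqrt{1837}$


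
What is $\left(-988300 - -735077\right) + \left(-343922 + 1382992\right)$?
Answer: $785847$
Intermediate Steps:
$\left(-988300 - -735077\right) + \left(-343922 + 1382992\right) = \left(-988300 + 735077\right) + 1039070 = -253223 + 1039070 = 785847$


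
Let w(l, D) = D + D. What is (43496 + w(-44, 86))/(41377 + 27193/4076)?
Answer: 19776752/18742205 ≈ 1.0552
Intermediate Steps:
w(l, D) = 2*D
(43496 + w(-44, 86))/(41377 + 27193/4076) = (43496 + 2*86)/(41377 + 27193/4076) = (43496 + 172)/(41377 + 27193*(1/4076)) = 43668/(41377 + 27193/4076) = 43668/(168679845/4076) = 43668*(4076/168679845) = 19776752/18742205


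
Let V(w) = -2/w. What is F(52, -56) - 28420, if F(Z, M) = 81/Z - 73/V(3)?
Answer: -1472065/52 ≈ -28309.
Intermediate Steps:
F(Z, M) = 219/2 + 81/Z (F(Z, M) = 81/Z - 73/((-2/3)) = 81/Z - 73/((-2*1/3)) = 81/Z - 73/(-2/3) = 81/Z - 73*(-3/2) = 81/Z + 219/2 = 219/2 + 81/Z)
F(52, -56) - 28420 = (219/2 + 81/52) - 28420 = 5775/52 - 28420 = -1472065/52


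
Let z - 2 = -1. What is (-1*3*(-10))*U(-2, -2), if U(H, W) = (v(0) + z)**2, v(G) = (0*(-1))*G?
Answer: 30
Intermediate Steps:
z = 1 (z = 2 - 1 = 1)
v(G) = 0 (v(G) = 0*G = 0)
U(H, W) = 1 (U(H, W) = (0 + 1)**2 = 1**2 = 1)
(-1*3*(-10))*U(-2, -2) = (-1*3*(-10))*1 = -3*(-10)*1 = 30*1 = 30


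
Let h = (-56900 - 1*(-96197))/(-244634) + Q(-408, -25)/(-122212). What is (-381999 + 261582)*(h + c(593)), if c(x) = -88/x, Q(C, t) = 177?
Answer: 331420853340401055/8864522885972 ≈ 37387.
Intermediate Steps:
h = -2422932591/14948605204 (h = (-56900 - 1*(-96197))/(-244634) + 177/(-122212) = (-56900 + 96197)*(-1/244634) + 177*(-1/122212) = 39297*(-1/244634) - 177/122212 = -39297/244634 - 177/122212 = -2422932591/14948605204 ≈ -0.16208)
(-381999 + 261582)*(h + c(593)) = (-381999 + 261582)*(-2422932591/14948605204 - 88/593) = -120417*(-2422932591/14948605204 - 88*1/593) = -120417*(-2422932591/14948605204 - 88/593) = -120417*(-2752276284415/8864522885972) = 331420853340401055/8864522885972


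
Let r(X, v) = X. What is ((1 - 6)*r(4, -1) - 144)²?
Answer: 26896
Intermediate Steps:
((1 - 6)*r(4, -1) - 144)² = ((1 - 6)*4 - 144)² = (-5*4 - 144)² = (-20 - 144)² = (-164)² = 26896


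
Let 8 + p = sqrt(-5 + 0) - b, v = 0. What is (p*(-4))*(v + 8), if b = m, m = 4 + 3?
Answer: 480 - 32*I*sqrt(5) ≈ 480.0 - 71.554*I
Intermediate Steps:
m = 7
b = 7
p = -15 + I*sqrt(5) (p = -8 + (sqrt(-5 + 0) - 1*7) = -8 + (sqrt(-5) - 7) = -8 + (I*sqrt(5) - 7) = -8 + (-7 + I*sqrt(5)) = -15 + I*sqrt(5) ≈ -15.0 + 2.2361*I)
(p*(-4))*(v + 8) = ((-15 + I*sqrt(5))*(-4))*(0 + 8) = (60 - 4*I*sqrt(5))*8 = 480 - 32*I*sqrt(5)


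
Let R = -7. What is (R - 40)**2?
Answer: 2209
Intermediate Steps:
(R - 40)**2 = (-7 - 40)**2 = (-47)**2 = 2209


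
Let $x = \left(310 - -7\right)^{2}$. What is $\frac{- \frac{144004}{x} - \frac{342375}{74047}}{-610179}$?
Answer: $\frac{45067985563}{4540286402337957} \approx 9.9262 \cdot 10^{-6}$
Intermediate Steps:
$x = 100489$ ($x = \left(310 + \left(-9 + 16\right)\right)^{2} = \left(310 + 7\right)^{2} = 317^{2} = 100489$)
$\frac{- \frac{144004}{x} - \frac{342375}{74047}}{-610179} = \frac{- \frac{144004}{100489} - \frac{342375}{74047}}{-610179} = \left(\left(-144004\right) \frac{1}{100489} - \frac{342375}{74047}\right) \left(- \frac{1}{610179}\right) = \left(- \frac{144004}{100489} - \frac{342375}{74047}\right) \left(- \frac{1}{610179}\right) = \left(- \frac{45067985563}{7440908983}\right) \left(- \frac{1}{610179}\right) = \frac{45067985563}{4540286402337957}$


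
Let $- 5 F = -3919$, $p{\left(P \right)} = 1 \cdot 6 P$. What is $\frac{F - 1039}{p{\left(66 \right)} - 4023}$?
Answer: $\frac{1276}{18135} \approx 0.070361$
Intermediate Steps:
$p{\left(P \right)} = 6 P$
$F = \frac{3919}{5}$ ($F = \left(- \frac{1}{5}\right) \left(-3919\right) = \frac{3919}{5} \approx 783.8$)
$\frac{F - 1039}{p{\left(66 \right)} - 4023} = \frac{\frac{3919}{5} - 1039}{6 \cdot 66 - 4023} = - \frac{1276}{5 \left(396 - 4023\right)} = - \frac{1276}{5 \left(-3627\right)} = \left(- \frac{1276}{5}\right) \left(- \frac{1}{3627}\right) = \frac{1276}{18135}$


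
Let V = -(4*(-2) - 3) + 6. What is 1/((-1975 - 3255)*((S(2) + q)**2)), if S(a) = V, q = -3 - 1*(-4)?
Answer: -1/1694520 ≈ -5.9014e-7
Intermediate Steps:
q = 1 (q = -3 + 4 = 1)
V = 17 (V = -(-8 - 3) + 6 = -1*(-11) + 6 = 11 + 6 = 17)
S(a) = 17
1/((-1975 - 3255)*((S(2) + q)**2)) = 1/((-1975 - 3255)*((17 + 1)**2)) = 1/((-5230)*(18**2)) = -1/5230/324 = -1/5230*1/324 = -1/1694520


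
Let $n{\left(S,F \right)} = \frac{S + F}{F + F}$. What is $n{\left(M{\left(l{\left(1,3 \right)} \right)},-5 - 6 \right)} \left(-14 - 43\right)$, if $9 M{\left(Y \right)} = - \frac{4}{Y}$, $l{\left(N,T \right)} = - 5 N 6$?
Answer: $- \frac{28177}{990} \approx -28.462$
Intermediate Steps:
$l{\left(N,T \right)} = - 30 N$
$M{\left(Y \right)} = - \frac{4}{9 Y}$ ($M{\left(Y \right)} = \frac{\left(-4\right) \frac{1}{Y}}{9} = - \frac{4}{9 Y}$)
$n{\left(S,F \right)} = \frac{F + S}{2 F}$
$n{\left(M{\left(l{\left(1,3 \right)} \right)},-5 - 6 \right)} \left(-14 - 43\right) = \frac{\left(-5 - 6\right) - \frac{4}{9 \left(\left(-30\right) 1\right)}}{2 \left(-5 - 6\right)} \left(-14 - 43\right) = \frac{\left(-5 - 6\right) - \frac{4}{9 \left(-30\right)}}{2 \left(-5 - 6\right)} \left(-57\right) = \frac{-11 - - \frac{2}{135}}{2 \left(-11\right)} \left(-57\right) = \frac{1}{2} \left(- \frac{1}{11}\right) \left(-11 + \frac{2}{135}\right) \left(-57\right) = \frac{1}{2} \left(- \frac{1}{11}\right) \left(- \frac{1483}{135}\right) \left(-57\right) = \frac{1483}{2970} \left(-57\right) = - \frac{28177}{990}$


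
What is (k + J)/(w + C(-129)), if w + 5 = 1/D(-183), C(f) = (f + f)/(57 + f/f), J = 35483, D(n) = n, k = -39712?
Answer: 22443303/50171 ≈ 447.34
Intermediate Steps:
C(f) = f/29 (C(f) = (2*f)/(57 + 1) = (2*f)/58 = (2*f)*(1/58) = f/29)
w = -916/183 (w = -5 + 1/(-183) = -5 - 1/183 = -916/183 ≈ -5.0055)
(k + J)/(w + C(-129)) = (-39712 + 35483)/(-916/183 + (1/29)*(-129)) = -4229/(-916/183 - 129/29) = -4229/(-50171/5307) = -4229*(-5307/50171) = 22443303/50171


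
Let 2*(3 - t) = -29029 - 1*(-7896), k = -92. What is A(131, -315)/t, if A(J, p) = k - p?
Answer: 446/21139 ≈ 0.021098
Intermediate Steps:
A(J, p) = -92 - p
t = 21139/2 (t = 3 - (-29029 - 1*(-7896))/2 = 3 - (-29029 + 7896)/2 = 3 - ½*(-21133) = 3 + 21133/2 = 21139/2 ≈ 10570.)
A(131, -315)/t = (-92 - 1*(-315))/(21139/2) = (-92 + 315)*(2/21139) = 223*(2/21139) = 446/21139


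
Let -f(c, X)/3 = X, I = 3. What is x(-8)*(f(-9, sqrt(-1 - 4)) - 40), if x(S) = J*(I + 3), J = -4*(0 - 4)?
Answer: -3840 - 288*I*sqrt(5) ≈ -3840.0 - 643.99*I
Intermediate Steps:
J = 16 (J = -4*(-4) = 16)
f(c, X) = -3*X
x(S) = 96 (x(S) = 16*(3 + 3) = 16*6 = 96)
x(-8)*(f(-9, sqrt(-1 - 4)) - 40) = 96*(-3*sqrt(-1 - 4) - 40) = 96*(-3*I*sqrt(5) - 40) = 96*(-40 - 3*I*sqrt(5)) = -3840 - 288*I*sqrt(5)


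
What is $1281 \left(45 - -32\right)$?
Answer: $98637$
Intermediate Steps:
$1281 \left(45 - -32\right) = 1281 \left(45 + 32\right) = 1281 \cdot 77 = 98637$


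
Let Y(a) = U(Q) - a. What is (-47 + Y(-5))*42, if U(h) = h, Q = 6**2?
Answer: -252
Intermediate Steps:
Q = 36
Y(a) = 36 - a
(-47 + Y(-5))*42 = (-47 + (36 - 1*(-5)))*42 = (-47 + (36 + 5))*42 = (-47 + 41)*42 = -6*42 = -252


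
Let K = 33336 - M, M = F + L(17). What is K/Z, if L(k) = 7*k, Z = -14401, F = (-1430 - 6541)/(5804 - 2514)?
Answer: -109291901/47379290 ≈ -2.3067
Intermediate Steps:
F = -7971/3290 ≈ -2.4228
M = 383539/3290 (M = -7971/3290 + 7*17 = -7971/3290 + 119 = 383539/3290 ≈ 116.58)
K = 109291901/3290 (K = 33336 - 1*383539/3290 = 33336 - 383539/3290 = 109291901/3290 ≈ 33219.)
K/Z = (109291901/3290)/(-14401) = (109291901/3290)*(-1/14401) = -109291901/47379290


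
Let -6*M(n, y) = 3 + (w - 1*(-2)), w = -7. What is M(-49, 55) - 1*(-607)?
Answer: 1822/3 ≈ 607.33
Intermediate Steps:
M(n, y) = 1/3 (M(n, y) = -(3 + (-7 - 1*(-2)))/6 = -(3 + (-7 + 2))/6 = -(3 - 5)/6 = -1/6*(-2) = 1/3)
M(-49, 55) - 1*(-607) = 1/3 - 1*(-607) = 1/3 + 607 = 1822/3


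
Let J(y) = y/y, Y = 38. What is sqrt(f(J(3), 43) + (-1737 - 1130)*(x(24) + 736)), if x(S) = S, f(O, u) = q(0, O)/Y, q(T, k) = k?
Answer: I*sqrt(3146360442)/38 ≈ 1476.1*I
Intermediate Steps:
J(y) = 1
f(O, u) = O/38
sqrt(f(J(3), 43) + (-1737 - 1130)*(x(24) + 736)) = sqrt((1/38)*1 + (-1737 - 1130)*(24 + 736)) = sqrt(1/38 - 2867*760) = sqrt(1/38 - 2178920) = sqrt(-82798959/38) = I*sqrt(3146360442)/38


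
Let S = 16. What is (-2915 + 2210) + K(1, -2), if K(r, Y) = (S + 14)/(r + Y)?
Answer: -735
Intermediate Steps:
K(r, Y) = 30/(Y + r) (K(r, Y) = (16 + 14)/(r + Y) = 30/(Y + r))
(-2915 + 2210) + K(1, -2) = (-2915 + 2210) + 30/(-2 + 1) = -705 + 30/(-1) = -705 + 30*(-1) = -705 - 30 = -735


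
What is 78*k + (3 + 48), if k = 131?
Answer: 10269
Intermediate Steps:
78*k + (3 + 48) = 78*131 + (3 + 48) = 10218 + 51 = 10269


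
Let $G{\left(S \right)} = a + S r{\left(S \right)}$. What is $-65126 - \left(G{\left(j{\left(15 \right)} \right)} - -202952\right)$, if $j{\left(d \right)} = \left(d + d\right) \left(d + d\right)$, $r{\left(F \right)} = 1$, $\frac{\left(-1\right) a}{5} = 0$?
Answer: $-268978$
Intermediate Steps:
$a = 0$ ($a = \left(-5\right) 0 = 0$)
$j{\left(d \right)} = 4 d^{2}$ ($j{\left(d \right)} = 2 d 2 d = 4 d^{2}$)
$G{\left(S \right)} = S$ ($G{\left(S \right)} = 0 + S 1 = 0 + S = S$)
$-65126 - \left(G{\left(j{\left(15 \right)} \right)} - -202952\right) = -65126 - \left(4 \cdot 15^{2} - -202952\right) = -65126 - \left(4 \cdot 225 + 202952\right) = -65126 - \left(900 + 202952\right) = -65126 - 203852 = -268978$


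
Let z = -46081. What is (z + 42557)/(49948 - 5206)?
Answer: -1762/22371 ≈ -0.078763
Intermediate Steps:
(z + 42557)/(49948 - 5206) = (-46081 + 42557)/(49948 - 5206) = -3524/44742 = -3524*1/44742 = -1762/22371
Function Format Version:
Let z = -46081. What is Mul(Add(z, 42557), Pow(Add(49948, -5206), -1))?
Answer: Rational(-1762, 22371) ≈ -0.078763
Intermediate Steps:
Mul(Add(z, 42557), Pow(Add(49948, -5206), -1)) = Mul(Add(-46081, 42557), Pow(Add(49948, -5206), -1)) = Mul(-3524, Pow(44742, -1)) = Mul(-3524, Rational(1, 44742)) = Rational(-1762, 22371)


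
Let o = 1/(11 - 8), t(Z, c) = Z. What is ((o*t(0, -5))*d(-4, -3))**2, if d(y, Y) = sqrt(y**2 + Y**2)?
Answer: 0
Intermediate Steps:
d(y, Y) = sqrt(Y**2 + y**2)
o = 1/3 ≈ 0.33333
((o*t(0, -5))*d(-4, -3))**2 = (((1/3)*0)*sqrt((-3)**2 + (-4)**2))**2 = (0*sqrt(9 + 16))**2 = (0*sqrt(25))**2 = (0*5)**2 = 0**2 = 0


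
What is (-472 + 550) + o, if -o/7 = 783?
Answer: -5403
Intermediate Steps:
o = -5481 (o = -7*783 = -5481)
(-472 + 550) + o = (-472 + 550) - 5481 = 78 - 5481 = -5403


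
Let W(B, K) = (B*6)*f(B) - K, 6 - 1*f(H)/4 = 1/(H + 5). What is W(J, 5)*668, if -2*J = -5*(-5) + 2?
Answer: -22565708/17 ≈ -1.3274e+6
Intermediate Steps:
f(H) = 24 - 4/(5 + H) (f(H) = 24 - 4/(H + 5) = 24 - 4/(5 + H))
J = -27/2 (J = -(-5*(-5) + 2)/2 = -(25 + 2)/2 = -½*27 = -27/2 ≈ -13.500)
W(B, K) = -K + 24*B*(29 + 6*B)/(5 + B) (W(B, K) = (B*6)*(4*(29 + 6*B)/(5 + B)) - K = (6*B)*(4*(29 + 6*B)/(5 + B)) - K = 24*B*(29 + 6*B)/(5 + B) - K = -K + 24*B*(29 + 6*B)/(5 + B))
W(J, 5)*668 = ((-1*5*(5 - 27/2) + 24*(-27/2)*(29 + 6*(-27/2)))/(5 - 27/2))*668 = ((-1*5*(-17/2) + 24*(-27/2)*(29 - 81))/(-17/2))*668 = -2*(85/2 + 24*(-27/2)*(-52))/17*668 = -2*(85/2 + 16848)/17*668 = -2/17*33781/2*668 = -33781/17*668 = -22565708/17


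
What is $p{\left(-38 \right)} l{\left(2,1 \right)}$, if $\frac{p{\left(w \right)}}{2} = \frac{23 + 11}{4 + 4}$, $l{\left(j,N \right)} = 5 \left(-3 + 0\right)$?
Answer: $- \frac{255}{2} \approx -127.5$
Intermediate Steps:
$l{\left(j,N \right)} = -15$ ($l{\left(j,N \right)} = 5 \left(-3\right) = -15$)
$p{\left(w \right)} = \frac{17}{2}$ ($p{\left(w \right)} = 2 \frac{23 + 11}{4 + 4} = 2 \cdot \frac{34}{8} = 2 \cdot 34 \cdot \frac{1}{8} = 2 \cdot \frac{17}{4} = \frac{17}{2}$)
$p{\left(-38 \right)} l{\left(2,1 \right)} = \frac{17}{2} \left(-15\right) = - \frac{255}{2}$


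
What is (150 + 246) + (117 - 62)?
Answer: 451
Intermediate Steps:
(150 + 246) + (117 - 62) = 396 + 55 = 451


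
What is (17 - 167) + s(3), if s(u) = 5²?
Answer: -125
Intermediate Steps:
s(u) = 25
(17 - 167) + s(3) = (17 - 167) + 25 = -150 + 25 = -125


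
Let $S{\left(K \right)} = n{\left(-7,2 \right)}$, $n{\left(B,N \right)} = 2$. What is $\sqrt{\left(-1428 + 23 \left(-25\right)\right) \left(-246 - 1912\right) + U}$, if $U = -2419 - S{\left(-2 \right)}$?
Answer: $\sqrt{4320053} \approx 2078.5$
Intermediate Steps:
$S{\left(K \right)} = 2$
$U = -2421$ ($U = -2419 - 2 = -2421$)
$\sqrt{\left(-1428 + 23 \left(-25\right)\right) \left(-246 - 1912\right) + U} = \sqrt{\left(-1428 + 23 \left(-25\right)\right) \left(-246 - 1912\right) - 2421} = \sqrt{\left(-1428 - 575\right) \left(-2158\right) - 2421} = \sqrt{\left(-2003\right) \left(-2158\right) - 2421} = \sqrt{4322474 - 2421} = \sqrt{4320053}$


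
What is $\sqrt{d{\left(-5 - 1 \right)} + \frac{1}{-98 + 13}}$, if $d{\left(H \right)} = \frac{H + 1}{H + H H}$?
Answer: $\frac{i \sqrt{46410}}{510} \approx 0.42241 i$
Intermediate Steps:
$d{\left(H \right)} = \frac{1 + H}{H + H^{2}}$
$\sqrt{d{\left(-5 - 1 \right)} + \frac{1}{-98 + 13}} = \sqrt{\frac{1}{-5 - 1} + \frac{1}{-98 + 13}} = \sqrt{\frac{1}{-5 - 1} + \frac{1}{-85}} = \sqrt{\frac{1}{-6} - \frac{1}{85}} = \sqrt{- \frac{1}{6} - \frac{1}{85}} = \sqrt{- \frac{91}{510}} = \frac{i \sqrt{46410}}{510}$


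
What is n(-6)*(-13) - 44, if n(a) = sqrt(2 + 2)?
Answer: -70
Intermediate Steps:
n(a) = 2 (n(a) = sqrt(4) = 2)
n(-6)*(-13) - 44 = 2*(-13) - 44 = -26 - 44 = -70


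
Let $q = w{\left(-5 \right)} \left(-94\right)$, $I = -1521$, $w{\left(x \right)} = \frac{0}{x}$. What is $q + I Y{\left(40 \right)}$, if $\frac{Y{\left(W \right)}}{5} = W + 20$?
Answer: $-456300$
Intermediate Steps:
$w{\left(x \right)} = 0$
$Y{\left(W \right)} = 100 + 5 W$ ($Y{\left(W \right)} = 5 \left(W + 20\right) = 5 \left(20 + W\right) = 100 + 5 W$)
$q = 0$ ($q = 0 \left(-94\right) = 0$)
$q + I Y{\left(40 \right)} = 0 - 1521 \left(100 + 5 \cdot 40\right) = 0 - 1521 \left(100 + 200\right) = 0 - 456300 = -456300$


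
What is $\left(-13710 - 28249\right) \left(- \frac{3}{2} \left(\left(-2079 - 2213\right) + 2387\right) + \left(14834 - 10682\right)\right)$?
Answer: $- \frac{588223221}{2} \approx -2.9411 \cdot 10^{8}$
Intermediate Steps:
$\left(-13710 - 28249\right) \left(- \frac{3}{2} \left(\left(-2079 - 2213\right) + 2387\right) + \left(14834 - 10682\right)\right) = - 41959 \left(\left(-3\right) \frac{1}{2} \left(-4292 + 2387\right) + \left(14834 - 10682\right)\right) = - 41959 \left(\left(- \frac{3}{2}\right) \left(-1905\right) + 4152\right) = - 41959 \left(\frac{5715}{2} + 4152\right) = \left(-41959\right) \frac{14019}{2} = - \frac{588223221}{2}$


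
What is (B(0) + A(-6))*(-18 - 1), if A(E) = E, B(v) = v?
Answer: 114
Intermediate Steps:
(B(0) + A(-6))*(-18 - 1) = (0 - 6)*(-18 - 1) = -6*(-19) = 114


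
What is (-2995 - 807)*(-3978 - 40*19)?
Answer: 18013876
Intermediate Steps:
(-2995 - 807)*(-3978 - 40*19) = -3802*(-3978 - 760) = -3802*(-4738) = 18013876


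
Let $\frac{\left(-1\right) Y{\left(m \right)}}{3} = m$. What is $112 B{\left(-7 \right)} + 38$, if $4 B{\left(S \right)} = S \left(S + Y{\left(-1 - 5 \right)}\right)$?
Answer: $-2118$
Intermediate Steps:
$Y{\left(m \right)} = - 3 m$
$B{\left(S \right)} = \frac{S \left(18 + S\right)}{4}$ ($B{\left(S \right)} = \frac{S \left(S - 3 \left(-1 - 5\right)\right)}{4} = \frac{S \left(S - -18\right)}{4} = \frac{S \left(S + 18\right)}{4} = \frac{S \left(18 + S\right)}{4}$)
$112 B{\left(-7 \right)} + 38 = 112 \cdot \frac{1}{4} \left(-7\right) \left(18 - 7\right) + 38 = 112 \cdot \frac{1}{4} \left(-7\right) 11 + 38 = 112 \left(- \frac{77}{4}\right) + 38 = -2156 + 38 = -2118$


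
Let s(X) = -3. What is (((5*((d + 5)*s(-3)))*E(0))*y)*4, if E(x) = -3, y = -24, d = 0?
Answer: -21600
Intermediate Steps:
(((5*((d + 5)*s(-3)))*E(0))*y)*4 = (((5*((0 + 5)*(-3)))*(-3))*(-24))*4 = (((5*(5*(-3)))*(-3))*(-24))*4 = (((5*(-15))*(-3))*(-24))*4 = (-75*(-3)*(-24))*4 = (225*(-24))*4 = -5400*4 = -21600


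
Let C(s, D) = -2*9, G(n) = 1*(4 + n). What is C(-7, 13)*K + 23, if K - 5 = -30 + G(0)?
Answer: 401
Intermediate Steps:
G(n) = 4 + n
C(s, D) = -18
K = -21 (K = 5 + (-30 + (4 + 0)) = 5 + (-30 + 4) = 5 - 26 = -21)
C(-7, 13)*K + 23 = -18*(-21) + 23 = 378 + 23 = 401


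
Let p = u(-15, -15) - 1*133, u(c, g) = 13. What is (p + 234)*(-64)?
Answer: -7296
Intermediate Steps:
p = -120 (p = 13 - 1*133 = 13 - 133 = -120)
(p + 234)*(-64) = (-120 + 234)*(-64) = 114*(-64) = -7296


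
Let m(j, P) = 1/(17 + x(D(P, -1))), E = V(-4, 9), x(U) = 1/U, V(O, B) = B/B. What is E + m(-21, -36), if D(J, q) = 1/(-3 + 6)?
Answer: 21/20 ≈ 1.0500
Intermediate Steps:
V(O, B) = 1
D(J, q) = ⅓ (D(J, q) = 1/3 = ⅓)
E = 1
m(j, P) = 1/20 (m(j, P) = 1/(17 + 1/(⅓)) = 1/(17 + 3) = 1/20)
E + m(-21, -36) = 1 + 1/20 = 21/20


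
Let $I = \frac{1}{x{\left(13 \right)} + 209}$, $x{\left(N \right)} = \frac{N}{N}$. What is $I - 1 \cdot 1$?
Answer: $- \frac{209}{210} \approx -0.99524$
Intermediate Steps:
$x{\left(N \right)} = 1$
$I = \frac{1}{210}$ ($I = \frac{1}{1 + 209} = \frac{1}{210} \approx 0.0047619$)
$I - 1 \cdot 1 = \frac{1}{210} - 1 \cdot 1 = \frac{1}{210} - 1 = - \frac{209}{210}$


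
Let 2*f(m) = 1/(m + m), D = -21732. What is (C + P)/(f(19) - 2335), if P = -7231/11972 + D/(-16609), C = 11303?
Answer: -14235192141437/2940539225761 ≈ -4.8410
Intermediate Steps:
f(m) = 1/(4*m) (f(m) = 1/(2*(m + m)) = 1/(2*((2*m))) = (1/(2*m))/2 = 1/(4*m))
P = 140075825/198842948 (P = -7231/11972 - 21732/(-16609) = -7231*1/11972 - 21732*(-1/16609) = -7231/11972 + 21732/16609 = 140075825/198842948 ≈ 0.70445)
(C + P)/(f(19) - 2335) = (11303 + 140075825/198842948)/((¼)/19 - 2335) = 2247661917069/(198842948*((¼)*(1/19) - 2335)) = 2247661917069/(198842948*(1/76 - 2335)) = 2247661917069/(198842948*(-177459/76)) = (2247661917069/198842948)*(-76/177459) = -14235192141437/2940539225761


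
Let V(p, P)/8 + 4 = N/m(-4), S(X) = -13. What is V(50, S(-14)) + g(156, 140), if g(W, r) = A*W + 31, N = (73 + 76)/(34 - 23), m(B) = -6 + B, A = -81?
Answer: -695631/55 ≈ -12648.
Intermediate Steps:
N = 149/11 ≈ 13.545
V(p, P) = -2356/55 (V(p, P) = -32 + 8*(149/(11*(-6 - 4))) = -32 + 8*((149/11)/(-10)) = -32 + 8*((149/11)*(-⅒)) = -32 + 8*(-149/110) = -32 - 596/55 = -2356/55)
g(W, r) = 31 - 81*W (g(W, r) = -81*W + 31 = 31 - 81*W)
V(50, S(-14)) + g(156, 140) = -2356/55 + (31 - 81*156) = -2356/55 + (31 - 12636) = -2356/55 - 12605 = -695631/55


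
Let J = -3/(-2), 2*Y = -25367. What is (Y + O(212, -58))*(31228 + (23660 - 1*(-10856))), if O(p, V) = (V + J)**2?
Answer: -623992740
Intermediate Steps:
Y = -25367/2 (Y = (1/2)*(-25367) = -25367/2 ≈ -12684.)
J = 3/2 (J = -3*(-1/2) = 3/2 ≈ 1.5000)
O(p, V) = (3/2 + V)**2 (O(p, V) = (V + 3/2)**2 = (3/2 + V)**2)
(Y + O(212, -58))*(31228 + (23660 - 1*(-10856))) = (-25367/2 + (3 + 2*(-58))**2/4)*(31228 + (23660 - 1*(-10856))) = (-25367/2 + (3 - 116)**2/4)*(31228 + (23660 + 10856)) = (-25367/2 + (1/4)*(-113)**2)*(31228 + 34516) = (-25367/2 + (1/4)*12769)*65744 = (-25367/2 + 12769/4)*65744 = -37965/4*65744 = -623992740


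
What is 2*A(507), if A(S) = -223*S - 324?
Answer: -226770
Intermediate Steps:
A(S) = -324 - 223*S
2*A(507) = 2*(-324 - 223*507) = 2*(-324 - 113061) = 2*(-113385) = -226770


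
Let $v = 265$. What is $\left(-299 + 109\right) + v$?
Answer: $75$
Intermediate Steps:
$\left(-299 + 109\right) + v = \left(-299 + 109\right) + 265 = -190 + 265 = 75$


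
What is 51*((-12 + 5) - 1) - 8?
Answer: -416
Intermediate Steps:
51*((-12 + 5) - 1) - 8 = 51*(-7 - 1) - 8 = 51*(-8) - 8 = -408 - 8 = -416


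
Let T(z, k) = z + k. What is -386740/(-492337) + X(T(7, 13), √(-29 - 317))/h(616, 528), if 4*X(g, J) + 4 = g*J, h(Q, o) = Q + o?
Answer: 441938223/563233528 + 5*I*√346/1144 ≈ 0.78465 + 0.081298*I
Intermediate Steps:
T(z, k) = k + z
X(g, J) = -1 + J*g/4 (X(g, J) = -1 + (g*J)/4 = -1 + (J*g)/4 = -1 + J*g/4)
-386740/(-492337) + X(T(7, 13), √(-29 - 317))/h(616, 528) = -386740/(-492337) + (-1 + √(-29 - 317)*(13 + 7)/4)/(616 + 528) = -386740*(-1/492337) + (-1 + (¼)*√(-346)*20)/1144 = 386740/492337 + (-1 + (¼)*(I*√346)*20)*(1/1144) = 386740/492337 + (-1 + 5*I*√346)*(1/1144) = 386740/492337 + (-1/1144 + 5*I*√346/1144) = 441938223/563233528 + 5*I*√346/1144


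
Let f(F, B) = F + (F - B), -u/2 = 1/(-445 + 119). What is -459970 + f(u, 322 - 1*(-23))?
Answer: -75031343/163 ≈ -4.6032e+5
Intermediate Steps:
u = 1/163 (u = -2/(-445 + 119) = -2/(-326) = -2*(-1/326) = 1/163 ≈ 0.0061350)
f(F, B) = -B + 2*F
-459970 + f(u, 322 - 1*(-23)) = -459970 + (-(322 - 1*(-23)) + 2*(1/163)) = -459970 + (-(322 + 23) + 2/163) = -459970 + (-1*345 + 2/163) = -459970 + (-345 + 2/163) = -459970 - 56233/163 = -75031343/163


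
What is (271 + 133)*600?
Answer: 242400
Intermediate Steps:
(271 + 133)*600 = 404*600 = 242400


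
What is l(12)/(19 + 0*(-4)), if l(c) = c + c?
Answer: 24/19 ≈ 1.2632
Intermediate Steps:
l(c) = 2*c
l(12)/(19 + 0*(-4)) = (2*12)/(19 + 0*(-4)) = 24/(19 + 0) = 24/19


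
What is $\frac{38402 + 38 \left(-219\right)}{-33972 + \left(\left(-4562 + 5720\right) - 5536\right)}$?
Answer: $- \frac{3008}{3835} \approx -0.78435$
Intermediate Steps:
$\frac{38402 + 38 \left(-219\right)}{-33972 + \left(\left(-4562 + 5720\right) - 5536\right)} = \frac{38402 - 8322}{-33972 + \left(1158 - 5536\right)} = \frac{30080}{-33972 - 4378} = \frac{30080}{-38350} = 30080 \left(- \frac{1}{38350}\right) = - \frac{3008}{3835}$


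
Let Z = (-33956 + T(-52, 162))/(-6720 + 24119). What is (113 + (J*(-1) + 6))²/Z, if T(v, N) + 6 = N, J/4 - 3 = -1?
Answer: -214373079/33800 ≈ -6342.4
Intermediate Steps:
J = 8 (J = 12 + 4*(-1) = 12 - 4 = 8)
T(v, N) = -6 + N
Z = -33800/17399 (Z = (-33956 + (-6 + 162))/(-6720 + 24119) = (-33956 + 156)/17399 = -33800*1/17399 = -33800/17399 ≈ -1.9426)
(113 + (J*(-1) + 6))²/Z = (113 + (8*(-1) + 6))²/(-33800/17399) = (113 + (-8 + 6))²*(-17399/33800) = (113 - 2)²*(-17399/33800) = 111²*(-17399/33800) = 12321*(-17399/33800) = -214373079/33800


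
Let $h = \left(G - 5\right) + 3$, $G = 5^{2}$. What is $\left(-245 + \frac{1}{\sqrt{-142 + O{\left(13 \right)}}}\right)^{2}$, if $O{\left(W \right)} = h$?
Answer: $\frac{\left(29155 + i \sqrt{119}\right)^{2}}{14161} \approx 60025.0 + 44.918 i$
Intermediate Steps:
$G = 25$
$h = 23$ ($h = \left(25 - 5\right) + 3 = 20 + 3 = 23$)
$O{\left(W \right)} = 23$
$\left(-245 + \frac{1}{\sqrt{-142 + O{\left(13 \right)}}}\right)^{2} = \left(-245 + \frac{1}{\sqrt{-142 + 23}}\right)^{2} = \left(-245 + \frac{1}{\sqrt{-119}}\right)^{2} = \left(-245 + \frac{1}{i \sqrt{119}}\right)^{2} = \left(-245 - \frac{i \sqrt{119}}{119}\right)^{2}$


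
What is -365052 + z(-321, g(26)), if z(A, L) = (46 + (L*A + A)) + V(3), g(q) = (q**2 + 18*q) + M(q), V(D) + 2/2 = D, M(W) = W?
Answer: -740895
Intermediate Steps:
V(D) = -1 + D
g(q) = q**2 + 19*q (g(q) = (q**2 + 18*q) + q = q**2 + 19*q)
z(A, L) = 48 + A + A*L (z(A, L) = (46 + (L*A + A)) + (-1 + 3) = (46 + (A*L + A)) + 2 = (46 + (A + A*L)) + 2 = (46 + A + A*L) + 2 = 48 + A + A*L)
-365052 + z(-321, g(26)) = -365052 + (48 - 321 - 8346*(19 + 26)) = -365052 + (48 - 321 - 8346*45) = -365052 + (48 - 321 - 321*1170) = -365052 + (48 - 321 - 375570) = -365052 - 375843 = -740895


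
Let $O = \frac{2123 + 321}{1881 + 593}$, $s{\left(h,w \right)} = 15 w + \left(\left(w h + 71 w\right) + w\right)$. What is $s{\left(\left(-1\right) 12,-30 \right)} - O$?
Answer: $- \frac{2784472}{1237} \approx -2251.0$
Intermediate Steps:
$s{\left(h,w \right)} = 87 w + h w$ ($s{\left(h,w \right)} = 15 w + \left(\left(h w + 71 w\right) + w\right) = 15 w + \left(\left(71 w + h w\right) + w\right) = 15 w + \left(72 w + h w\right) = 87 w + h w$)
$O = \frac{1222}{1237}$ ($O = \frac{2444}{2474} = 2444 \cdot \frac{1}{2474} = \frac{1222}{1237} \approx 0.98787$)
$s{\left(\left(-1\right) 12,-30 \right)} - O = - 30 \left(87 - 12\right) - \frac{1222}{1237} = \left(-30\right) 75 - \frac{1222}{1237} = -2250 - \frac{1222}{1237} = - \frac{2784472}{1237}$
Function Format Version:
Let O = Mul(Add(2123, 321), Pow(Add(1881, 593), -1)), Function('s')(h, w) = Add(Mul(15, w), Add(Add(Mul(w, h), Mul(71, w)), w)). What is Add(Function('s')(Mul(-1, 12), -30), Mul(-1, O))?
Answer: Rational(-2784472, 1237) ≈ -2251.0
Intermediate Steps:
Function('s')(h, w) = Add(Mul(87, w), Mul(h, w)) (Function('s')(h, w) = Add(Mul(15, w), Add(Add(Mul(h, w), Mul(71, w)), w)) = Add(Mul(15, w), Add(Add(Mul(71, w), Mul(h, w)), w)) = Add(Mul(15, w), Add(Mul(72, w), Mul(h, w))) = Add(Mul(87, w), Mul(h, w)))
O = Rational(1222, 1237) (O = Mul(2444, Pow(2474, -1)) = Mul(2444, Rational(1, 2474)) = Rational(1222, 1237) ≈ 0.98787)
Add(Function('s')(Mul(-1, 12), -30), Mul(-1, O)) = Add(Mul(-30, Add(87, Mul(-1, 12))), Mul(-1, Rational(1222, 1237))) = Add(Mul(-30, Add(87, -12)), Rational(-1222, 1237)) = Add(Mul(-30, 75), Rational(-1222, 1237)) = Add(-2250, Rational(-1222, 1237)) = Rational(-2784472, 1237)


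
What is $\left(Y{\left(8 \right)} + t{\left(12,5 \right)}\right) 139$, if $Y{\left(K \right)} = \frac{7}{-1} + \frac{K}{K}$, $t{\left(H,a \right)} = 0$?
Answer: $-834$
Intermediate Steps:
$Y{\left(K \right)} = -6$ ($Y{\left(K \right)} = 7 \left(-1\right) + 1 = -7 + 1 = -6$)
$\left(Y{\left(8 \right)} + t{\left(12,5 \right)}\right) 139 = \left(-6 + 0\right) 139 = \left(-6\right) 139 = -834$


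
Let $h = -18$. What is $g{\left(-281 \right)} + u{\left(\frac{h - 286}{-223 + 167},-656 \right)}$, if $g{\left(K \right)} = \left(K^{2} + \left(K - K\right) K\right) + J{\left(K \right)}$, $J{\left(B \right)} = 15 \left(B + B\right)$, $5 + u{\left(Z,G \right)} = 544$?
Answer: $71070$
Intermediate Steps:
$u{\left(Z,G \right)} = 539$ ($u{\left(Z,G \right)} = -5 + 544 = 539$)
$J{\left(B \right)} = 30 B$ ($J{\left(B \right)} = 15 \cdot 2 B = 30 B$)
$g{\left(K \right)} = K^{2} + 30 K$ ($g{\left(K \right)} = \left(K^{2} + \left(K - K\right) K\right) + 30 K = \left(K^{2} + 0 K\right) + 30 K = \left(K^{2} + 0\right) + 30 K = K^{2} + 30 K$)
$g{\left(-281 \right)} + u{\left(\frac{h - 286}{-223 + 167},-656 \right)} = - 281 \left(30 - 281\right) + 539 = \left(-281\right) \left(-251\right) + 539 = 70531 + 539 = 71070$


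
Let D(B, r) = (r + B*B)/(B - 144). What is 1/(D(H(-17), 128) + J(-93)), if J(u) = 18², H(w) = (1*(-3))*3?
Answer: 153/49363 ≈ 0.0030995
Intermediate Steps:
H(w) = -9 (H(w) = -3*3 = -9)
D(B, r) = (r + B²)/(-144 + B)
J(u) = 324
1/(D(H(-17), 128) + J(-93)) = 1/((128 + (-9)²)/(-144 - 9) + 324) = 1/((128 + 81)/(-153) + 324) = 1/(-1/153*209 + 324) = 1/(-209/153 + 324) = 1/(49363/153) = 153/49363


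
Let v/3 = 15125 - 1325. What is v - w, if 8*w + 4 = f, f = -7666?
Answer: 169435/4 ≈ 42359.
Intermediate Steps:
v = 41400 (v = 3*(15125 - 1325) = 3*13800 = 41400)
w = -3835/4 (w = -1/2 + (1/8)*(-7666) = -1/2 - 3833/4 = -3835/4 ≈ -958.75)
v - w = 41400 - 1*(-3835/4) = 41400 + 3835/4 = 169435/4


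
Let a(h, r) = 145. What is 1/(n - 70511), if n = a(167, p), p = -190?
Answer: -1/70366 ≈ -1.4211e-5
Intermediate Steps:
n = 145
1/(n - 70511) = 1/(145 - 70511) = 1/(-70366) = -1/70366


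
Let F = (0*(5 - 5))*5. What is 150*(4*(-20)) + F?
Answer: -12000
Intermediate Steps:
F = 0 (F = (0*0)*5 = 0*5 = 0)
150*(4*(-20)) + F = 150*(4*(-20)) + 0 = 150*(-80) + 0 = -12000 + 0 = -12000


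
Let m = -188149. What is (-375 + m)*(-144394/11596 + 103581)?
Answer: -56603429949542/2899 ≈ -1.9525e+10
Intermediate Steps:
(-375 + m)*(-144394/11596 + 103581) = (-375 - 188149)*(-144394/11596 + 103581) = -188524*(-144394*1/11596 + 103581) = -188524*(-72197/5798 + 103581) = -188524*600490441/5798 = -56603429949542/2899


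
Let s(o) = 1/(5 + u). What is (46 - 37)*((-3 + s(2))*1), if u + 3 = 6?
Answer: -207/8 ≈ -25.875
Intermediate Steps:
u = 3 (u = -3 + 6 = 3)
s(o) = ⅛ (s(o) = 1/(5 + 3) = 1/8 = ⅛)
(46 - 37)*((-3 + s(2))*1) = (46 - 37)*((-3 + ⅛)*1) = 9*(-23/8*1) = 9*(-23/8) = -207/8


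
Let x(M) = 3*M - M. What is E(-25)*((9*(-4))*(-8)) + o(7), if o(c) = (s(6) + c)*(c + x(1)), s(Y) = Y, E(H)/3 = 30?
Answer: 26037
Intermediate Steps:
E(H) = 90 (E(H) = 3*30 = 90)
x(M) = 2*M
o(c) = (2 + c)*(6 + c) (o(c) = (6 + c)*(c + 2*1) = (6 + c)*(c + 2) = (6 + c)*(2 + c) = (2 + c)*(6 + c))
E(-25)*((9*(-4))*(-8)) + o(7) = 90*((9*(-4))*(-8)) + (12 + 7² + 8*7) = 90*(-36*(-8)) + (12 + 49 + 56) = 90*288 + 117 = 25920 + 117 = 26037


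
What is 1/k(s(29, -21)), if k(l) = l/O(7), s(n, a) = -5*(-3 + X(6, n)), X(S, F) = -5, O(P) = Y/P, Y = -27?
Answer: -27/280 ≈ -0.096429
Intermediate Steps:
O(P) = -27/P
s(n, a) = 40 (s(n, a) = -5*(-3 - 5) = -5*(-8) = 40)
k(l) = -7*l/27 (k(l) = l/((-27/7)) = l/((-27*1/7)) = l/(-27/7) = l*(-7/27) = -7*l/27)
1/k(s(29, -21)) = 1/(-7/27*40) = 1/(-280/27) = -27/280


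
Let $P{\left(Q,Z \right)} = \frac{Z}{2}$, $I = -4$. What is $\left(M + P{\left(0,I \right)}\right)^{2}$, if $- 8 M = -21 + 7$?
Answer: $\frac{1}{16} \approx 0.0625$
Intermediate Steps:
$P{\left(Q,Z \right)} = \frac{Z}{2}$ ($P{\left(Q,Z \right)} = Z \frac{1}{2} = \frac{Z}{2}$)
$M = \frac{7}{4}$ ($M = - \frac{-21 + 7}{8} = \left(- \frac{1}{8}\right) \left(-14\right) = \frac{7}{4} \approx 1.75$)
$\left(M + P{\left(0,I \right)}\right)^{2} = \left(\frac{7}{4} + \frac{1}{2} \left(-4\right)\right)^{2} = \left(\frac{7}{4} - 2\right)^{2} = \left(- \frac{1}{4}\right)^{2} = \frac{1}{16}$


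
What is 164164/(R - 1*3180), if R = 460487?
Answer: 164164/457307 ≈ 0.35898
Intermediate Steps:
164164/(R - 1*3180) = 164164/(460487 - 1*3180) = 164164/(460487 - 3180) = 164164/457307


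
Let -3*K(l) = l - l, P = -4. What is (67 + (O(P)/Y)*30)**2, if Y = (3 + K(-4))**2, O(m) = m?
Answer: 25921/9 ≈ 2880.1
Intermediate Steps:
K(l) = 0 (K(l) = -(l - l)/3 = -1/3*0 = 0)
Y = 9 (Y = (3 + 0)**2 = 3**2 = 9)
(67 + (O(P)/Y)*30)**2 = (67 - 4/9*30)**2 = (67 - 40/3)**2 = (161/3)**2 = 25921/9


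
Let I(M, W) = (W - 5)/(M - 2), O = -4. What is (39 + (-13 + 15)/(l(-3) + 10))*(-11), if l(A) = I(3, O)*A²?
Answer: -30437/71 ≈ -428.69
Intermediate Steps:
I(M, W) = (-5 + W)/(-2 + M)
l(A) = -9*A² (l(A) = ((-5 - 4)/(-2 + 3))*A² = (-9/1)*A² = (1*(-9))*A² = -9*A²)
(39 + (-13 + 15)/(l(-3) + 10))*(-11) = (39 + (-13 + 15)/(-9*(-3)² + 10))*(-11) = (39 + 2/(-9*9 + 10))*(-11) = (39 + 2/(-81 + 10))*(-11) = (39 + 2/(-71))*(-11) = (39 + 2*(-1/71))*(-11) = (39 - 2/71)*(-11) = (2767/71)*(-11) = -30437/71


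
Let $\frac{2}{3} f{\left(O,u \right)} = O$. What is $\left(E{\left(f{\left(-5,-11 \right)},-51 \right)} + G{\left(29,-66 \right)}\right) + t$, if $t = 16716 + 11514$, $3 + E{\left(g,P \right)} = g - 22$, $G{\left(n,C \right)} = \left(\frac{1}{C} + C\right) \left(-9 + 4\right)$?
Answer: $\frac{941410}{33} \approx 28528.0$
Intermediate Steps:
$f{\left(O,u \right)} = \frac{3 O}{2}$
$G{\left(n,C \right)} = - 5 C - \frac{5}{C}$ ($G{\left(n,C \right)} = \left(C + \frac{1}{C}\right) \left(-5\right) = - 5 C - \frac{5}{C}$)
$E{\left(g,P \right)} = -25 + g$ ($E{\left(g,P \right)} = -3 + \left(g - 22\right) = -3 + \left(-22 + g\right) = -25 + g$)
$t = 28230$
$\left(E{\left(f{\left(-5,-11 \right)},-51 \right)} + G{\left(29,-66 \right)}\right) + t = \left(\left(-25 + \frac{3}{2} \left(-5\right)\right) - \left(-330 + \frac{5}{-66}\right)\right) + 28230 = \left(\left(-25 - \frac{15}{2}\right) + \left(330 - - \frac{5}{66}\right)\right) + 28230 = \left(- \frac{65}{2} + \left(330 + \frac{5}{66}\right)\right) + 28230 = \left(- \frac{65}{2} + \frac{21785}{66}\right) + 28230 = \frac{9820}{33} + 28230 = \frac{941410}{33}$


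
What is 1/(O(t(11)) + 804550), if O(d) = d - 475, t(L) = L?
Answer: 1/804086 ≈ 1.2436e-6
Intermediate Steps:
O(d) = -475 + d
1/(O(t(11)) + 804550) = 1/((-475 + 11) + 804550) = 1/(-464 + 804550) = 1/804086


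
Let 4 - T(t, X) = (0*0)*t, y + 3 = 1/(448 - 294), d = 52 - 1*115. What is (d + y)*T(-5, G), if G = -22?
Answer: -20326/77 ≈ -263.97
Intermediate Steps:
d = -63 (d = 52 - 115 = -63)
y = -461/154 (y = -3 + 1/(448 - 294) = -3 + 1/154 = -461/154 ≈ -2.9935)
T(t, X) = 4 (T(t, X) = 4 - 0*0*t = 4 - 0*t = 4 - 1*0 = 4 + 0 = 4)
(d + y)*T(-5, G) = (-63 - 461/154)*4 = -10163/154*4 = -20326/77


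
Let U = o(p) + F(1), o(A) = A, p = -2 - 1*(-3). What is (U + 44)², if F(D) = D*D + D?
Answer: 2209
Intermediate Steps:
F(D) = D + D² (F(D) = D² + D = D + D²)
p = 1 (p = -2 + 3 = 1)
U = 3 (U = 1 + 1*(1 + 1) = 1 + 1*2 = 1 + 2 = 3)
(U + 44)² = (3 + 44)² = 47² = 2209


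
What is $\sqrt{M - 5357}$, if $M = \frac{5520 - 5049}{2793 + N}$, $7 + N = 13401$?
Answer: $\frac{2 i \sqrt{350906998214}}{16187} \approx 73.191 i$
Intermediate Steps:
$N = 13394$ ($N = -7 + 13401 = 13394$)
$M = \frac{471}{16187}$ ($M = \frac{5520 - 5049}{2793 + 13394} = \frac{471}{16187} \approx 0.029097$)
$\sqrt{M - 5357} = \sqrt{\frac{471}{16187} - 5357} = \sqrt{- \frac{86713288}{16187}} = \frac{2 i \sqrt{350906998214}}{16187}$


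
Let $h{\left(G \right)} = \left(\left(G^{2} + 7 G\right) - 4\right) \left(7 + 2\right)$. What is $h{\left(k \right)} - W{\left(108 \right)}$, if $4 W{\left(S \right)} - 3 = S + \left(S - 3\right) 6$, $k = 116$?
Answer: $\frac{512763}{4} \approx 1.2819 \cdot 10^{5}$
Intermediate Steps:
$h{\left(G \right)} = -36 + 9 G^{2} + 63 G$ ($h{\left(G \right)} = \left(-4 + G^{2} + 7 G\right) 9 = -36 + 9 G^{2} + 63 G$)
$W{\left(S \right)} = - \frac{15}{4} + \frac{7 S}{4}$ ($W{\left(S \right)} = \frac{3}{4} + \frac{S + \left(S - 3\right) 6}{4} = \frac{3}{4} + \frac{S + \left(-3 + S\right) 6}{4} = \frac{3}{4} + \frac{S + \left(-18 + 6 S\right)}{4} = \frac{3}{4} + \frac{-18 + 7 S}{4} = \frac{3}{4} + \left(- \frac{9}{2} + \frac{7 S}{4}\right) = - \frac{15}{4} + \frac{7 S}{4}$)
$h{\left(k \right)} - W{\left(108 \right)} = \left(-36 + 9 \cdot 116^{2} + 63 \cdot 116\right) - \left(- \frac{15}{4} + \frac{7}{4} \cdot 108\right) = \left(-36 + 9 \cdot 13456 + 7308\right) - \left(- \frac{15}{4} + 189\right) = \left(-36 + 121104 + 7308\right) - \frac{741}{4} = 128376 - \frac{741}{4} = \frac{512763}{4}$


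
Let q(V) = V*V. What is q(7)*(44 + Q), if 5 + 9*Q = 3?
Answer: 19306/9 ≈ 2145.1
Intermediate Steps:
Q = -2/9 (Q = -5/9 + (⅑)*3 = -5/9 + ⅓ = -2/9 ≈ -0.22222)
q(V) = V²
q(7)*(44 + Q) = 7²*(44 - 2/9) = 49*(394/9) = 19306/9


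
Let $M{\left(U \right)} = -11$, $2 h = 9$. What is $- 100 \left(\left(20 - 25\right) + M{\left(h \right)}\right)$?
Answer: $1600$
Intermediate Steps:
$h = \frac{9}{2}$ ($h = \frac{1}{2} \cdot 9 = \frac{9}{2} \approx 4.5$)
$- 100 \left(\left(20 - 25\right) + M{\left(h \right)}\right) = - 100 \left(\left(20 - 25\right) - 11\right) = - 100 \left(-5 - 11\right) = \left(-100\right) \left(-16\right) = 1600$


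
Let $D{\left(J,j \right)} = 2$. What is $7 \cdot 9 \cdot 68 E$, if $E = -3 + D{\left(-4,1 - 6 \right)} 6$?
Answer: $38556$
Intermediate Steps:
$E = 9$ ($E = -3 + 2 \cdot 6 = -3 + 12 = 9$)
$7 \cdot 9 \cdot 68 E = 7 \cdot 9 \cdot 68 \cdot 9 = 63 \cdot 68 \cdot 9 = 4284 \cdot 9 = 38556$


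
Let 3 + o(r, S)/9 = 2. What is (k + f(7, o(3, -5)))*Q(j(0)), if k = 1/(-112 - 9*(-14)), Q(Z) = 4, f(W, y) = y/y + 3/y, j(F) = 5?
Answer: 62/21 ≈ 2.9524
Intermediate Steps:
o(r, S) = -9 (o(r, S) = -27 + 9*2 = -27 + 18 = -9)
f(W, y) = 1 + 3/y
k = 1/14 (k = 1/(-112 + 126) = 1/14 ≈ 0.071429)
(k + f(7, o(3, -5)))*Q(j(0)) = (1/14 + (3 - 9)/(-9))*4 = (1/14 - ⅑*(-6))*4 = (1/14 + ⅔)*4 = (31/42)*4 = 62/21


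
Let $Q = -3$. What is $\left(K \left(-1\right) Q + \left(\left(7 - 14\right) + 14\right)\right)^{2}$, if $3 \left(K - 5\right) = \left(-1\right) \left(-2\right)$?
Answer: $576$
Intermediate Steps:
$K = \frac{17}{3}$ ($K = 5 + \frac{\left(-1\right) \left(-2\right)}{3} = 5 + \frac{1}{3} \cdot 2 = 5 + \frac{2}{3} = \frac{17}{3} \approx 5.6667$)
$\left(K \left(-1\right) Q + \left(\left(7 - 14\right) + 14\right)\right)^{2} = \left(\frac{17}{3} \left(-1\right) \left(-3\right) + \left(\left(7 - 14\right) + 14\right)\right)^{2} = \left(\left(- \frac{17}{3}\right) \left(-3\right) + \left(-7 + 14\right)\right)^{2} = \left(17 + 7\right)^{2} = 24^{2} = 576$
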